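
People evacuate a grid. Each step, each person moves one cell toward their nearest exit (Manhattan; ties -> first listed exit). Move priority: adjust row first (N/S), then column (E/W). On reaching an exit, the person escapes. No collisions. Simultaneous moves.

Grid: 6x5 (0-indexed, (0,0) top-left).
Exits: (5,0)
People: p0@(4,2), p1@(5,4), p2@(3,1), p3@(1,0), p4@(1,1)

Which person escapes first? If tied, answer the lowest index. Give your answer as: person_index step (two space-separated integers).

Answer: 0 3

Derivation:
Step 1: p0:(4,2)->(5,2) | p1:(5,4)->(5,3) | p2:(3,1)->(4,1) | p3:(1,0)->(2,0) | p4:(1,1)->(2,1)
Step 2: p0:(5,2)->(5,1) | p1:(5,3)->(5,2) | p2:(4,1)->(5,1) | p3:(2,0)->(3,0) | p4:(2,1)->(3,1)
Step 3: p0:(5,1)->(5,0)->EXIT | p1:(5,2)->(5,1) | p2:(5,1)->(5,0)->EXIT | p3:(3,0)->(4,0) | p4:(3,1)->(4,1)
Step 4: p0:escaped | p1:(5,1)->(5,0)->EXIT | p2:escaped | p3:(4,0)->(5,0)->EXIT | p4:(4,1)->(5,1)
Step 5: p0:escaped | p1:escaped | p2:escaped | p3:escaped | p4:(5,1)->(5,0)->EXIT
Exit steps: [3, 4, 3, 4, 5]
First to escape: p0 at step 3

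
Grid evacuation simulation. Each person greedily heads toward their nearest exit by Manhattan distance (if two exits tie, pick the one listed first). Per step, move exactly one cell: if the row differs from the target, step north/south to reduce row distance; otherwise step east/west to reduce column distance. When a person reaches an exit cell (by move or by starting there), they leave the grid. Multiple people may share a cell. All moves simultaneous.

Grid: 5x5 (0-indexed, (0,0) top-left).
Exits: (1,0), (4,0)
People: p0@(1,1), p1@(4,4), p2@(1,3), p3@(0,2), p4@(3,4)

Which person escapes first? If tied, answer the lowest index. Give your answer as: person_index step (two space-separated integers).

Step 1: p0:(1,1)->(1,0)->EXIT | p1:(4,4)->(4,3) | p2:(1,3)->(1,2) | p3:(0,2)->(1,2) | p4:(3,4)->(4,4)
Step 2: p0:escaped | p1:(4,3)->(4,2) | p2:(1,2)->(1,1) | p3:(1,2)->(1,1) | p4:(4,4)->(4,3)
Step 3: p0:escaped | p1:(4,2)->(4,1) | p2:(1,1)->(1,0)->EXIT | p3:(1,1)->(1,0)->EXIT | p4:(4,3)->(4,2)
Step 4: p0:escaped | p1:(4,1)->(4,0)->EXIT | p2:escaped | p3:escaped | p4:(4,2)->(4,1)
Step 5: p0:escaped | p1:escaped | p2:escaped | p3:escaped | p4:(4,1)->(4,0)->EXIT
Exit steps: [1, 4, 3, 3, 5]
First to escape: p0 at step 1

Answer: 0 1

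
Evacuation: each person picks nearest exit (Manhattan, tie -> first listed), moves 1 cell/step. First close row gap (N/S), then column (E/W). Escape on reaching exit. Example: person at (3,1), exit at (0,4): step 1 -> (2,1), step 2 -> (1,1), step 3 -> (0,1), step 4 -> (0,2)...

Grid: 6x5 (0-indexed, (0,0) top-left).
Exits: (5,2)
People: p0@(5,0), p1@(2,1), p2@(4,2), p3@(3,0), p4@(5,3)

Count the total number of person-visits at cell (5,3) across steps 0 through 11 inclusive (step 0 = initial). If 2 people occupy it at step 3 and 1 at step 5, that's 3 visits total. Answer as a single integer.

Answer: 1

Derivation:
Step 0: p0@(5,0) p1@(2,1) p2@(4,2) p3@(3,0) p4@(5,3) -> at (5,3): 1 [p4], cum=1
Step 1: p0@(5,1) p1@(3,1) p2@ESC p3@(4,0) p4@ESC -> at (5,3): 0 [-], cum=1
Step 2: p0@ESC p1@(4,1) p2@ESC p3@(5,0) p4@ESC -> at (5,3): 0 [-], cum=1
Step 3: p0@ESC p1@(5,1) p2@ESC p3@(5,1) p4@ESC -> at (5,3): 0 [-], cum=1
Step 4: p0@ESC p1@ESC p2@ESC p3@ESC p4@ESC -> at (5,3): 0 [-], cum=1
Total visits = 1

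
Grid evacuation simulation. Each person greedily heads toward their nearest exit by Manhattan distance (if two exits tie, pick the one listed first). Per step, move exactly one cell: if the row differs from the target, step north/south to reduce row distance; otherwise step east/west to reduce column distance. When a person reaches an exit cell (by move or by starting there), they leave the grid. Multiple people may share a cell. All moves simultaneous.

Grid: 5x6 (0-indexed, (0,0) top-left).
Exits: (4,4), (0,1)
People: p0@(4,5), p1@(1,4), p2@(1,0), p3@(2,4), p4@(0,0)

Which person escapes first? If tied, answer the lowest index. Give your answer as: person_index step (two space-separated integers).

Step 1: p0:(4,5)->(4,4)->EXIT | p1:(1,4)->(2,4) | p2:(1,0)->(0,0) | p3:(2,4)->(3,4) | p4:(0,0)->(0,1)->EXIT
Step 2: p0:escaped | p1:(2,4)->(3,4) | p2:(0,0)->(0,1)->EXIT | p3:(3,4)->(4,4)->EXIT | p4:escaped
Step 3: p0:escaped | p1:(3,4)->(4,4)->EXIT | p2:escaped | p3:escaped | p4:escaped
Exit steps: [1, 3, 2, 2, 1]
First to escape: p0 at step 1

Answer: 0 1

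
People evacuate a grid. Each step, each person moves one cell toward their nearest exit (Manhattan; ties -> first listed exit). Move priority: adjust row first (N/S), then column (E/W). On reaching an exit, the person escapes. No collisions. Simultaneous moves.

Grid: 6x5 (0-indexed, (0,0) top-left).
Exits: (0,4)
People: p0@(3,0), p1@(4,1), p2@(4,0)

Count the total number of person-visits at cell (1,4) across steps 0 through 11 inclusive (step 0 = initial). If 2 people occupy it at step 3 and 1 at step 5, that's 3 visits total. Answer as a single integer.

Step 0: p0@(3,0) p1@(4,1) p2@(4,0) -> at (1,4): 0 [-], cum=0
Step 1: p0@(2,0) p1@(3,1) p2@(3,0) -> at (1,4): 0 [-], cum=0
Step 2: p0@(1,0) p1@(2,1) p2@(2,0) -> at (1,4): 0 [-], cum=0
Step 3: p0@(0,0) p1@(1,1) p2@(1,0) -> at (1,4): 0 [-], cum=0
Step 4: p0@(0,1) p1@(0,1) p2@(0,0) -> at (1,4): 0 [-], cum=0
Step 5: p0@(0,2) p1@(0,2) p2@(0,1) -> at (1,4): 0 [-], cum=0
Step 6: p0@(0,3) p1@(0,3) p2@(0,2) -> at (1,4): 0 [-], cum=0
Step 7: p0@ESC p1@ESC p2@(0,3) -> at (1,4): 0 [-], cum=0
Step 8: p0@ESC p1@ESC p2@ESC -> at (1,4): 0 [-], cum=0
Total visits = 0

Answer: 0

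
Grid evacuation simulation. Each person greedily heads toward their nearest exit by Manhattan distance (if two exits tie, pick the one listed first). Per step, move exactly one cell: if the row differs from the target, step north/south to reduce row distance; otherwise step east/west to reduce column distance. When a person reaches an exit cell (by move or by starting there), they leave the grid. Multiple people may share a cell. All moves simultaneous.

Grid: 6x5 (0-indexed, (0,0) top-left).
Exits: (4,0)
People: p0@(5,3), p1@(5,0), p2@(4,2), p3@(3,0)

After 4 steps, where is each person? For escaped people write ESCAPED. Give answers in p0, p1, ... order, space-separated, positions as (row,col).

Step 1: p0:(5,3)->(4,3) | p1:(5,0)->(4,0)->EXIT | p2:(4,2)->(4,1) | p3:(3,0)->(4,0)->EXIT
Step 2: p0:(4,3)->(4,2) | p1:escaped | p2:(4,1)->(4,0)->EXIT | p3:escaped
Step 3: p0:(4,2)->(4,1) | p1:escaped | p2:escaped | p3:escaped
Step 4: p0:(4,1)->(4,0)->EXIT | p1:escaped | p2:escaped | p3:escaped

ESCAPED ESCAPED ESCAPED ESCAPED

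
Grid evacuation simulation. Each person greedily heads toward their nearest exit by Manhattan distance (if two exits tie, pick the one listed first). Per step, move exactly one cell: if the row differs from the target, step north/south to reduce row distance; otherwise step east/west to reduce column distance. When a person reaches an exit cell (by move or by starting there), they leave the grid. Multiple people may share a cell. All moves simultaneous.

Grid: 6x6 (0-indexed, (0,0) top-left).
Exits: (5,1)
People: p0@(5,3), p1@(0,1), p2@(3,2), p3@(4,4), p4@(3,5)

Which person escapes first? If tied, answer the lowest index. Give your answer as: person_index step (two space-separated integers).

Step 1: p0:(5,3)->(5,2) | p1:(0,1)->(1,1) | p2:(3,2)->(4,2) | p3:(4,4)->(5,4) | p4:(3,5)->(4,5)
Step 2: p0:(5,2)->(5,1)->EXIT | p1:(1,1)->(2,1) | p2:(4,2)->(5,2) | p3:(5,4)->(5,3) | p4:(4,5)->(5,5)
Step 3: p0:escaped | p1:(2,1)->(3,1) | p2:(5,2)->(5,1)->EXIT | p3:(5,3)->(5,2) | p4:(5,5)->(5,4)
Step 4: p0:escaped | p1:(3,1)->(4,1) | p2:escaped | p3:(5,2)->(5,1)->EXIT | p4:(5,4)->(5,3)
Step 5: p0:escaped | p1:(4,1)->(5,1)->EXIT | p2:escaped | p3:escaped | p4:(5,3)->(5,2)
Step 6: p0:escaped | p1:escaped | p2:escaped | p3:escaped | p4:(5,2)->(5,1)->EXIT
Exit steps: [2, 5, 3, 4, 6]
First to escape: p0 at step 2

Answer: 0 2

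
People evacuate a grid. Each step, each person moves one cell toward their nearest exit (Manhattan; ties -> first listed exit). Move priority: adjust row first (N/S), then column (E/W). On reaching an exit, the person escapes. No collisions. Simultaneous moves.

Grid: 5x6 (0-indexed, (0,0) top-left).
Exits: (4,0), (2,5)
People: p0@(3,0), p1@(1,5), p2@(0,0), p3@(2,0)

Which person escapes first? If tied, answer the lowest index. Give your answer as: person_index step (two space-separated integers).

Answer: 0 1

Derivation:
Step 1: p0:(3,0)->(4,0)->EXIT | p1:(1,5)->(2,5)->EXIT | p2:(0,0)->(1,0) | p3:(2,0)->(3,0)
Step 2: p0:escaped | p1:escaped | p2:(1,0)->(2,0) | p3:(3,0)->(4,0)->EXIT
Step 3: p0:escaped | p1:escaped | p2:(2,0)->(3,0) | p3:escaped
Step 4: p0:escaped | p1:escaped | p2:(3,0)->(4,0)->EXIT | p3:escaped
Exit steps: [1, 1, 4, 2]
First to escape: p0 at step 1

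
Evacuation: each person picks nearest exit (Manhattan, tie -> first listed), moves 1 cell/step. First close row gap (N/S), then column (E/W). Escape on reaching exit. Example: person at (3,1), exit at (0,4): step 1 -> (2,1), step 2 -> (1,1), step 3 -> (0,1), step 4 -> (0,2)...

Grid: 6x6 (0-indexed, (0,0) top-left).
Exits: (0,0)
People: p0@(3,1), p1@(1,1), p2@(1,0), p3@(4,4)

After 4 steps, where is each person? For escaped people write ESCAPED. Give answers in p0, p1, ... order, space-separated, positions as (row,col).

Step 1: p0:(3,1)->(2,1) | p1:(1,1)->(0,1) | p2:(1,0)->(0,0)->EXIT | p3:(4,4)->(3,4)
Step 2: p0:(2,1)->(1,1) | p1:(0,1)->(0,0)->EXIT | p2:escaped | p3:(3,4)->(2,4)
Step 3: p0:(1,1)->(0,1) | p1:escaped | p2:escaped | p3:(2,4)->(1,4)
Step 4: p0:(0,1)->(0,0)->EXIT | p1:escaped | p2:escaped | p3:(1,4)->(0,4)

ESCAPED ESCAPED ESCAPED (0,4)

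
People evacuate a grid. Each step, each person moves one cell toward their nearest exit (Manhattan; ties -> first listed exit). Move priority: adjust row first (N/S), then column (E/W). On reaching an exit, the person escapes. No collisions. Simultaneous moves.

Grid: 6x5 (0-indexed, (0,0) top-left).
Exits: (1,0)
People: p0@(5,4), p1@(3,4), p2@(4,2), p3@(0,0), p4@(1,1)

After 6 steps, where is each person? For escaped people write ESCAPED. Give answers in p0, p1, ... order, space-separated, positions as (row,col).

Step 1: p0:(5,4)->(4,4) | p1:(3,4)->(2,4) | p2:(4,2)->(3,2) | p3:(0,0)->(1,0)->EXIT | p4:(1,1)->(1,0)->EXIT
Step 2: p0:(4,4)->(3,4) | p1:(2,4)->(1,4) | p2:(3,2)->(2,2) | p3:escaped | p4:escaped
Step 3: p0:(3,4)->(2,4) | p1:(1,4)->(1,3) | p2:(2,2)->(1,2) | p3:escaped | p4:escaped
Step 4: p0:(2,4)->(1,4) | p1:(1,3)->(1,2) | p2:(1,2)->(1,1) | p3:escaped | p4:escaped
Step 5: p0:(1,4)->(1,3) | p1:(1,2)->(1,1) | p2:(1,1)->(1,0)->EXIT | p3:escaped | p4:escaped
Step 6: p0:(1,3)->(1,2) | p1:(1,1)->(1,0)->EXIT | p2:escaped | p3:escaped | p4:escaped

(1,2) ESCAPED ESCAPED ESCAPED ESCAPED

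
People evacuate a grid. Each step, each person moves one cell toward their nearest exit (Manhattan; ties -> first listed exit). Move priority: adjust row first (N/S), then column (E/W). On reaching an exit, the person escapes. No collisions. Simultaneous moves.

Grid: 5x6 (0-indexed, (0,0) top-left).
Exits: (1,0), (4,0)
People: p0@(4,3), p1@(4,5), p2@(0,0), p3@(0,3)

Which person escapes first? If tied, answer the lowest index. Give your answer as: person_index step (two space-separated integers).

Answer: 2 1

Derivation:
Step 1: p0:(4,3)->(4,2) | p1:(4,5)->(4,4) | p2:(0,0)->(1,0)->EXIT | p3:(0,3)->(1,3)
Step 2: p0:(4,2)->(4,1) | p1:(4,4)->(4,3) | p2:escaped | p3:(1,3)->(1,2)
Step 3: p0:(4,1)->(4,0)->EXIT | p1:(4,3)->(4,2) | p2:escaped | p3:(1,2)->(1,1)
Step 4: p0:escaped | p1:(4,2)->(4,1) | p2:escaped | p3:(1,1)->(1,0)->EXIT
Step 5: p0:escaped | p1:(4,1)->(4,0)->EXIT | p2:escaped | p3:escaped
Exit steps: [3, 5, 1, 4]
First to escape: p2 at step 1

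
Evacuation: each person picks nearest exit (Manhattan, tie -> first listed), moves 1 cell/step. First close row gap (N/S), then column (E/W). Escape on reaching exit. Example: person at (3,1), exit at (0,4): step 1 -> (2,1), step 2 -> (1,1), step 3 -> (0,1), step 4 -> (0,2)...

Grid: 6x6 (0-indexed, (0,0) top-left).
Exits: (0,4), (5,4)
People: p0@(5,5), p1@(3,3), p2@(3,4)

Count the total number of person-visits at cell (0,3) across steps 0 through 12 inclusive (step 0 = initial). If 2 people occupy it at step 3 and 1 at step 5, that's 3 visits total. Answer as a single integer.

Answer: 0

Derivation:
Step 0: p0@(5,5) p1@(3,3) p2@(3,4) -> at (0,3): 0 [-], cum=0
Step 1: p0@ESC p1@(4,3) p2@(4,4) -> at (0,3): 0 [-], cum=0
Step 2: p0@ESC p1@(5,3) p2@ESC -> at (0,3): 0 [-], cum=0
Step 3: p0@ESC p1@ESC p2@ESC -> at (0,3): 0 [-], cum=0
Total visits = 0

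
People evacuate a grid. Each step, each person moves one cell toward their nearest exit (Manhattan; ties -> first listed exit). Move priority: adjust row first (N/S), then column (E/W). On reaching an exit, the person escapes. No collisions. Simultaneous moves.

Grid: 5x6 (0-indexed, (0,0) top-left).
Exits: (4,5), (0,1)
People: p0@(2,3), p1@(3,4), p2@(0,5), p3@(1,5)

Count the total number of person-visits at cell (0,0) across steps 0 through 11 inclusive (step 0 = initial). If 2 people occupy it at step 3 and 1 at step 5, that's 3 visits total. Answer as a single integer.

Step 0: p0@(2,3) p1@(3,4) p2@(0,5) p3@(1,5) -> at (0,0): 0 [-], cum=0
Step 1: p0@(3,3) p1@(4,4) p2@(1,5) p3@(2,5) -> at (0,0): 0 [-], cum=0
Step 2: p0@(4,3) p1@ESC p2@(2,5) p3@(3,5) -> at (0,0): 0 [-], cum=0
Step 3: p0@(4,4) p1@ESC p2@(3,5) p3@ESC -> at (0,0): 0 [-], cum=0
Step 4: p0@ESC p1@ESC p2@ESC p3@ESC -> at (0,0): 0 [-], cum=0
Total visits = 0

Answer: 0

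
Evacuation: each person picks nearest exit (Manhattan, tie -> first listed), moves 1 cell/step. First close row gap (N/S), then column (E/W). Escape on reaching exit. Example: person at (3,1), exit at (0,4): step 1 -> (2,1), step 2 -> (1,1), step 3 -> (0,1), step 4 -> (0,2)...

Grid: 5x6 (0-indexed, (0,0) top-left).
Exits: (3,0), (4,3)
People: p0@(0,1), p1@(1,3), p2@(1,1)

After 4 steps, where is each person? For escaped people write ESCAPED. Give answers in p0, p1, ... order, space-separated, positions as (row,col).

Step 1: p0:(0,1)->(1,1) | p1:(1,3)->(2,3) | p2:(1,1)->(2,1)
Step 2: p0:(1,1)->(2,1) | p1:(2,3)->(3,3) | p2:(2,1)->(3,1)
Step 3: p0:(2,1)->(3,1) | p1:(3,3)->(4,3)->EXIT | p2:(3,1)->(3,0)->EXIT
Step 4: p0:(3,1)->(3,0)->EXIT | p1:escaped | p2:escaped

ESCAPED ESCAPED ESCAPED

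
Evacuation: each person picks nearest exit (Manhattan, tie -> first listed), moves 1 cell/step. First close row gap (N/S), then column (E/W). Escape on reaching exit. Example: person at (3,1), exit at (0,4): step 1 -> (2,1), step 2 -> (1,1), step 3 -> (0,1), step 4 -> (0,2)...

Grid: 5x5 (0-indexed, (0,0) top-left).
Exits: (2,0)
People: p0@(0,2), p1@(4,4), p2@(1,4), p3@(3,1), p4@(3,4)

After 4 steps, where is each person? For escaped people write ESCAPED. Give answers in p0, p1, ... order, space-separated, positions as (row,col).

Step 1: p0:(0,2)->(1,2) | p1:(4,4)->(3,4) | p2:(1,4)->(2,4) | p3:(3,1)->(2,1) | p4:(3,4)->(2,4)
Step 2: p0:(1,2)->(2,2) | p1:(3,4)->(2,4) | p2:(2,4)->(2,3) | p3:(2,1)->(2,0)->EXIT | p4:(2,4)->(2,3)
Step 3: p0:(2,2)->(2,1) | p1:(2,4)->(2,3) | p2:(2,3)->(2,2) | p3:escaped | p4:(2,3)->(2,2)
Step 4: p0:(2,1)->(2,0)->EXIT | p1:(2,3)->(2,2) | p2:(2,2)->(2,1) | p3:escaped | p4:(2,2)->(2,1)

ESCAPED (2,2) (2,1) ESCAPED (2,1)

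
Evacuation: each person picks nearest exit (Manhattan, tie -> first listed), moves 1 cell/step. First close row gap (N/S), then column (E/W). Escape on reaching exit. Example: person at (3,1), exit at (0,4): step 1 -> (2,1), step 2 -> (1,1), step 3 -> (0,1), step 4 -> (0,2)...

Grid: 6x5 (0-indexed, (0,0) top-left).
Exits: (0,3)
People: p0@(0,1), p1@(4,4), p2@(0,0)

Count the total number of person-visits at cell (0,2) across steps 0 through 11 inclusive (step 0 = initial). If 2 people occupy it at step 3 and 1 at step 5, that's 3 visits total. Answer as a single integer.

Answer: 2

Derivation:
Step 0: p0@(0,1) p1@(4,4) p2@(0,0) -> at (0,2): 0 [-], cum=0
Step 1: p0@(0,2) p1@(3,4) p2@(0,1) -> at (0,2): 1 [p0], cum=1
Step 2: p0@ESC p1@(2,4) p2@(0,2) -> at (0,2): 1 [p2], cum=2
Step 3: p0@ESC p1@(1,4) p2@ESC -> at (0,2): 0 [-], cum=2
Step 4: p0@ESC p1@(0,4) p2@ESC -> at (0,2): 0 [-], cum=2
Step 5: p0@ESC p1@ESC p2@ESC -> at (0,2): 0 [-], cum=2
Total visits = 2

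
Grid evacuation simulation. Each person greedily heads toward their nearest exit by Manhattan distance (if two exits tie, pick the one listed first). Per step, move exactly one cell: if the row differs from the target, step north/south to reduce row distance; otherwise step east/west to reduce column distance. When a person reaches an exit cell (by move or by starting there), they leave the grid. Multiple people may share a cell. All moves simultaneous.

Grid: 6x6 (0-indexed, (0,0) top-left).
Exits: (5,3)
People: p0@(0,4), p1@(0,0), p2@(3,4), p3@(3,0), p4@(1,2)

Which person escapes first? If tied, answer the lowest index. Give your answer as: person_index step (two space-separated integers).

Step 1: p0:(0,4)->(1,4) | p1:(0,0)->(1,0) | p2:(3,4)->(4,4) | p3:(3,0)->(4,0) | p4:(1,2)->(2,2)
Step 2: p0:(1,4)->(2,4) | p1:(1,0)->(2,0) | p2:(4,4)->(5,4) | p3:(4,0)->(5,0) | p4:(2,2)->(3,2)
Step 3: p0:(2,4)->(3,4) | p1:(2,0)->(3,0) | p2:(5,4)->(5,3)->EXIT | p3:(5,0)->(5,1) | p4:(3,2)->(4,2)
Step 4: p0:(3,4)->(4,4) | p1:(3,0)->(4,0) | p2:escaped | p3:(5,1)->(5,2) | p4:(4,2)->(5,2)
Step 5: p0:(4,4)->(5,4) | p1:(4,0)->(5,0) | p2:escaped | p3:(5,2)->(5,3)->EXIT | p4:(5,2)->(5,3)->EXIT
Step 6: p0:(5,4)->(5,3)->EXIT | p1:(5,0)->(5,1) | p2:escaped | p3:escaped | p4:escaped
Step 7: p0:escaped | p1:(5,1)->(5,2) | p2:escaped | p3:escaped | p4:escaped
Step 8: p0:escaped | p1:(5,2)->(5,3)->EXIT | p2:escaped | p3:escaped | p4:escaped
Exit steps: [6, 8, 3, 5, 5]
First to escape: p2 at step 3

Answer: 2 3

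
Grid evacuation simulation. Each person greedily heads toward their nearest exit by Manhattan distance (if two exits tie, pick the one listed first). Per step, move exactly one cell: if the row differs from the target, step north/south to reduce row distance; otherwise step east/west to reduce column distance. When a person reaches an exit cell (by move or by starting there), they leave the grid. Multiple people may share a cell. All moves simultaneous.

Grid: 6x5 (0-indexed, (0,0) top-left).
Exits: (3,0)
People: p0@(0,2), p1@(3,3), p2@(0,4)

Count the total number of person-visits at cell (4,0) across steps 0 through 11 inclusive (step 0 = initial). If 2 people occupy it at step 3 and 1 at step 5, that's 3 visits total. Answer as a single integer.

Answer: 0

Derivation:
Step 0: p0@(0,2) p1@(3,3) p2@(0,4) -> at (4,0): 0 [-], cum=0
Step 1: p0@(1,2) p1@(3,2) p2@(1,4) -> at (4,0): 0 [-], cum=0
Step 2: p0@(2,2) p1@(3,1) p2@(2,4) -> at (4,0): 0 [-], cum=0
Step 3: p0@(3,2) p1@ESC p2@(3,4) -> at (4,0): 0 [-], cum=0
Step 4: p0@(3,1) p1@ESC p2@(3,3) -> at (4,0): 0 [-], cum=0
Step 5: p0@ESC p1@ESC p2@(3,2) -> at (4,0): 0 [-], cum=0
Step 6: p0@ESC p1@ESC p2@(3,1) -> at (4,0): 0 [-], cum=0
Step 7: p0@ESC p1@ESC p2@ESC -> at (4,0): 0 [-], cum=0
Total visits = 0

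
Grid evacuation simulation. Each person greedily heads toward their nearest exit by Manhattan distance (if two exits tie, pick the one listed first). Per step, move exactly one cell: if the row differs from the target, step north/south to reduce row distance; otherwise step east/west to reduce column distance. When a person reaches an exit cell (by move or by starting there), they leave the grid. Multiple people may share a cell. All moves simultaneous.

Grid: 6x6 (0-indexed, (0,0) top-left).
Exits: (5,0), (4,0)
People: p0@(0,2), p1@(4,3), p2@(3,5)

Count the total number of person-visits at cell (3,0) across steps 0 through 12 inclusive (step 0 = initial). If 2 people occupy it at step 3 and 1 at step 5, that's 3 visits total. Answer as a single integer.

Answer: 0

Derivation:
Step 0: p0@(0,2) p1@(4,3) p2@(3,5) -> at (3,0): 0 [-], cum=0
Step 1: p0@(1,2) p1@(4,2) p2@(4,5) -> at (3,0): 0 [-], cum=0
Step 2: p0@(2,2) p1@(4,1) p2@(4,4) -> at (3,0): 0 [-], cum=0
Step 3: p0@(3,2) p1@ESC p2@(4,3) -> at (3,0): 0 [-], cum=0
Step 4: p0@(4,2) p1@ESC p2@(4,2) -> at (3,0): 0 [-], cum=0
Step 5: p0@(4,1) p1@ESC p2@(4,1) -> at (3,0): 0 [-], cum=0
Step 6: p0@ESC p1@ESC p2@ESC -> at (3,0): 0 [-], cum=0
Total visits = 0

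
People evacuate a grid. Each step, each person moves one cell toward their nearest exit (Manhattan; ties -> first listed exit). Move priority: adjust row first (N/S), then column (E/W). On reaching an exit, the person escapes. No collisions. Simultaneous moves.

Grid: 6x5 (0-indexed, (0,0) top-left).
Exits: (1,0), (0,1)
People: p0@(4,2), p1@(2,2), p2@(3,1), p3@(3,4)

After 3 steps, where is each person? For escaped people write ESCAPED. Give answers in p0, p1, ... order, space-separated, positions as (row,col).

Step 1: p0:(4,2)->(3,2) | p1:(2,2)->(1,2) | p2:(3,1)->(2,1) | p3:(3,4)->(2,4)
Step 2: p0:(3,2)->(2,2) | p1:(1,2)->(1,1) | p2:(2,1)->(1,1) | p3:(2,4)->(1,4)
Step 3: p0:(2,2)->(1,2) | p1:(1,1)->(1,0)->EXIT | p2:(1,1)->(1,0)->EXIT | p3:(1,4)->(1,3)

(1,2) ESCAPED ESCAPED (1,3)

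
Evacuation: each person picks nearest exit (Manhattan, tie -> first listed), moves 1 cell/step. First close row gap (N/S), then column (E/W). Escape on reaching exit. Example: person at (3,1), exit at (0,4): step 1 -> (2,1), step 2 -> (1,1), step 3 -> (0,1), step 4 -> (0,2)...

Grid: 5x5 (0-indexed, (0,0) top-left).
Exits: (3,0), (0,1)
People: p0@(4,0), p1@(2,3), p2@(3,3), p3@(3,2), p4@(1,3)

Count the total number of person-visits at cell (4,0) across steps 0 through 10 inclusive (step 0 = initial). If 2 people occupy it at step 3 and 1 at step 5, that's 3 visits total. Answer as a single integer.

Answer: 1

Derivation:
Step 0: p0@(4,0) p1@(2,3) p2@(3,3) p3@(3,2) p4@(1,3) -> at (4,0): 1 [p0], cum=1
Step 1: p0@ESC p1@(3,3) p2@(3,2) p3@(3,1) p4@(0,3) -> at (4,0): 0 [-], cum=1
Step 2: p0@ESC p1@(3,2) p2@(3,1) p3@ESC p4@(0,2) -> at (4,0): 0 [-], cum=1
Step 3: p0@ESC p1@(3,1) p2@ESC p3@ESC p4@ESC -> at (4,0): 0 [-], cum=1
Step 4: p0@ESC p1@ESC p2@ESC p3@ESC p4@ESC -> at (4,0): 0 [-], cum=1
Total visits = 1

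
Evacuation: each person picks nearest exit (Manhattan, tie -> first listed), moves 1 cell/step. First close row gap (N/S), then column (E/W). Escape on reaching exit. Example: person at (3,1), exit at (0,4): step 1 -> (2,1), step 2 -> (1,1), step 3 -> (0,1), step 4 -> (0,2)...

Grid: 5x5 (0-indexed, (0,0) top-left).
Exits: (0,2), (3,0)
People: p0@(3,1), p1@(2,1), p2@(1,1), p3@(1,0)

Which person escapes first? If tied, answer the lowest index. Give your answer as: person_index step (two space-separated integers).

Step 1: p0:(3,1)->(3,0)->EXIT | p1:(2,1)->(3,1) | p2:(1,1)->(0,1) | p3:(1,0)->(2,0)
Step 2: p0:escaped | p1:(3,1)->(3,0)->EXIT | p2:(0,1)->(0,2)->EXIT | p3:(2,0)->(3,0)->EXIT
Exit steps: [1, 2, 2, 2]
First to escape: p0 at step 1

Answer: 0 1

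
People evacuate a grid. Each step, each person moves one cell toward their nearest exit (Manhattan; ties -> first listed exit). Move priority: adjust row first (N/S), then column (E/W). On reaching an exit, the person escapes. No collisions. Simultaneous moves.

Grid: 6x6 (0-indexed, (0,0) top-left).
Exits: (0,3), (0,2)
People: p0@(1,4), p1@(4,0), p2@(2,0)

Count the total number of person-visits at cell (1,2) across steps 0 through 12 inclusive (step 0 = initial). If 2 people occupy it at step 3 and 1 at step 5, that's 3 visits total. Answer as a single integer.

Step 0: p0@(1,4) p1@(4,0) p2@(2,0) -> at (1,2): 0 [-], cum=0
Step 1: p0@(0,4) p1@(3,0) p2@(1,0) -> at (1,2): 0 [-], cum=0
Step 2: p0@ESC p1@(2,0) p2@(0,0) -> at (1,2): 0 [-], cum=0
Step 3: p0@ESC p1@(1,0) p2@(0,1) -> at (1,2): 0 [-], cum=0
Step 4: p0@ESC p1@(0,0) p2@ESC -> at (1,2): 0 [-], cum=0
Step 5: p0@ESC p1@(0,1) p2@ESC -> at (1,2): 0 [-], cum=0
Step 6: p0@ESC p1@ESC p2@ESC -> at (1,2): 0 [-], cum=0
Total visits = 0

Answer: 0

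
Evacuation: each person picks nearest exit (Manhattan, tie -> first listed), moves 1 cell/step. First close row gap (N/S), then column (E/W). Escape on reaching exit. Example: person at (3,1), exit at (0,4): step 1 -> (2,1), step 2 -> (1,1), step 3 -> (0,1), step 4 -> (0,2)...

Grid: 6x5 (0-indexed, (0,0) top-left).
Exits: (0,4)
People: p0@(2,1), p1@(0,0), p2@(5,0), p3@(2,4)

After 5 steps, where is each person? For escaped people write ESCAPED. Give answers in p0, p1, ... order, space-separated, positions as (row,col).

Step 1: p0:(2,1)->(1,1) | p1:(0,0)->(0,1) | p2:(5,0)->(4,0) | p3:(2,4)->(1,4)
Step 2: p0:(1,1)->(0,1) | p1:(0,1)->(0,2) | p2:(4,0)->(3,0) | p3:(1,4)->(0,4)->EXIT
Step 3: p0:(0,1)->(0,2) | p1:(0,2)->(0,3) | p2:(3,0)->(2,0) | p3:escaped
Step 4: p0:(0,2)->(0,3) | p1:(0,3)->(0,4)->EXIT | p2:(2,0)->(1,0) | p3:escaped
Step 5: p0:(0,3)->(0,4)->EXIT | p1:escaped | p2:(1,0)->(0,0) | p3:escaped

ESCAPED ESCAPED (0,0) ESCAPED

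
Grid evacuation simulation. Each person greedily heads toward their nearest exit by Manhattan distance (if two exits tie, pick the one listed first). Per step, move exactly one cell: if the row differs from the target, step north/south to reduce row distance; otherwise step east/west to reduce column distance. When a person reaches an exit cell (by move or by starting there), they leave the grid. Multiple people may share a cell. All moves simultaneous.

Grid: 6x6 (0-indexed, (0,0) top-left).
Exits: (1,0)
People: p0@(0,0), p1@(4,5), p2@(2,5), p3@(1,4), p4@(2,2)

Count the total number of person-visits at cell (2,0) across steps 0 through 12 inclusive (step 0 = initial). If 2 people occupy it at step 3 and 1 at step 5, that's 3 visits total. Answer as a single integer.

Answer: 0

Derivation:
Step 0: p0@(0,0) p1@(4,5) p2@(2,5) p3@(1,4) p4@(2,2) -> at (2,0): 0 [-], cum=0
Step 1: p0@ESC p1@(3,5) p2@(1,5) p3@(1,3) p4@(1,2) -> at (2,0): 0 [-], cum=0
Step 2: p0@ESC p1@(2,5) p2@(1,4) p3@(1,2) p4@(1,1) -> at (2,0): 0 [-], cum=0
Step 3: p0@ESC p1@(1,5) p2@(1,3) p3@(1,1) p4@ESC -> at (2,0): 0 [-], cum=0
Step 4: p0@ESC p1@(1,4) p2@(1,2) p3@ESC p4@ESC -> at (2,0): 0 [-], cum=0
Step 5: p0@ESC p1@(1,3) p2@(1,1) p3@ESC p4@ESC -> at (2,0): 0 [-], cum=0
Step 6: p0@ESC p1@(1,2) p2@ESC p3@ESC p4@ESC -> at (2,0): 0 [-], cum=0
Step 7: p0@ESC p1@(1,1) p2@ESC p3@ESC p4@ESC -> at (2,0): 0 [-], cum=0
Step 8: p0@ESC p1@ESC p2@ESC p3@ESC p4@ESC -> at (2,0): 0 [-], cum=0
Total visits = 0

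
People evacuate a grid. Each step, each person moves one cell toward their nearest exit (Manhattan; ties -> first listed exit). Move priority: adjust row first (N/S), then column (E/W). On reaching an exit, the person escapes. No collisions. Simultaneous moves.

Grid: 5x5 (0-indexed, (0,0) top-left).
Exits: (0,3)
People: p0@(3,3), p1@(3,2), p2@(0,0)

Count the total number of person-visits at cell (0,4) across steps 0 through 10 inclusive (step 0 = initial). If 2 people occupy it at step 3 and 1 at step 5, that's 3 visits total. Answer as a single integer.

Answer: 0

Derivation:
Step 0: p0@(3,3) p1@(3,2) p2@(0,0) -> at (0,4): 0 [-], cum=0
Step 1: p0@(2,3) p1@(2,2) p2@(0,1) -> at (0,4): 0 [-], cum=0
Step 2: p0@(1,3) p1@(1,2) p2@(0,2) -> at (0,4): 0 [-], cum=0
Step 3: p0@ESC p1@(0,2) p2@ESC -> at (0,4): 0 [-], cum=0
Step 4: p0@ESC p1@ESC p2@ESC -> at (0,4): 0 [-], cum=0
Total visits = 0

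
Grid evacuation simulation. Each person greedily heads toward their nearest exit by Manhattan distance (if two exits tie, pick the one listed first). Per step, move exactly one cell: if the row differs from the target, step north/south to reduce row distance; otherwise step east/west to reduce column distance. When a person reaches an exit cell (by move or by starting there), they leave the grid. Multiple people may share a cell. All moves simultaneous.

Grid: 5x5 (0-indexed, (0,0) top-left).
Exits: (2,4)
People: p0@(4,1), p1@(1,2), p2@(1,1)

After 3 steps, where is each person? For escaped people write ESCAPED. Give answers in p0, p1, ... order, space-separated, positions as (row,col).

Step 1: p0:(4,1)->(3,1) | p1:(1,2)->(2,2) | p2:(1,1)->(2,1)
Step 2: p0:(3,1)->(2,1) | p1:(2,2)->(2,3) | p2:(2,1)->(2,2)
Step 3: p0:(2,1)->(2,2) | p1:(2,3)->(2,4)->EXIT | p2:(2,2)->(2,3)

(2,2) ESCAPED (2,3)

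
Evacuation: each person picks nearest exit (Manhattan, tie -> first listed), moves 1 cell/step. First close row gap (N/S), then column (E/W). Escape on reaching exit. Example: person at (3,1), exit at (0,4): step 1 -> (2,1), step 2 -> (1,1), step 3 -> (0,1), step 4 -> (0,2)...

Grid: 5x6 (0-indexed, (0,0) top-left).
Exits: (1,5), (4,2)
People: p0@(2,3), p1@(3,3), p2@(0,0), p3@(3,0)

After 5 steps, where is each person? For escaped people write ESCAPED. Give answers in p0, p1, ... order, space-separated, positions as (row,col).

Step 1: p0:(2,3)->(1,3) | p1:(3,3)->(4,3) | p2:(0,0)->(1,0) | p3:(3,0)->(4,0)
Step 2: p0:(1,3)->(1,4) | p1:(4,3)->(4,2)->EXIT | p2:(1,0)->(1,1) | p3:(4,0)->(4,1)
Step 3: p0:(1,4)->(1,5)->EXIT | p1:escaped | p2:(1,1)->(1,2) | p3:(4,1)->(4,2)->EXIT
Step 4: p0:escaped | p1:escaped | p2:(1,2)->(1,3) | p3:escaped
Step 5: p0:escaped | p1:escaped | p2:(1,3)->(1,4) | p3:escaped

ESCAPED ESCAPED (1,4) ESCAPED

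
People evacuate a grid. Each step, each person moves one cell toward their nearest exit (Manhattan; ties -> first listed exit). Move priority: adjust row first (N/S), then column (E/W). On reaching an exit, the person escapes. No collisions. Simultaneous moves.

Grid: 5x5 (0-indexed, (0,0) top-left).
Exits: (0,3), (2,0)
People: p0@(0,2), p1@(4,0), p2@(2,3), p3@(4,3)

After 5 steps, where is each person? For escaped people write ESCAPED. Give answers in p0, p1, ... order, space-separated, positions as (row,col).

Step 1: p0:(0,2)->(0,3)->EXIT | p1:(4,0)->(3,0) | p2:(2,3)->(1,3) | p3:(4,3)->(3,3)
Step 2: p0:escaped | p1:(3,0)->(2,0)->EXIT | p2:(1,3)->(0,3)->EXIT | p3:(3,3)->(2,3)
Step 3: p0:escaped | p1:escaped | p2:escaped | p3:(2,3)->(1,3)
Step 4: p0:escaped | p1:escaped | p2:escaped | p3:(1,3)->(0,3)->EXIT

ESCAPED ESCAPED ESCAPED ESCAPED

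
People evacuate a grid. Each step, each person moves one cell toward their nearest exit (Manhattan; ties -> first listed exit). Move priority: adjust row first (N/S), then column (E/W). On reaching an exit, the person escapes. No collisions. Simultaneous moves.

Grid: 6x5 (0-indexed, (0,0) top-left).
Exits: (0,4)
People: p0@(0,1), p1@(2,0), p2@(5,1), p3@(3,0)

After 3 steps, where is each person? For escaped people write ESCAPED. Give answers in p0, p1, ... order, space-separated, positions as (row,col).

Step 1: p0:(0,1)->(0,2) | p1:(2,0)->(1,0) | p2:(5,1)->(4,1) | p3:(3,0)->(2,0)
Step 2: p0:(0,2)->(0,3) | p1:(1,0)->(0,0) | p2:(4,1)->(3,1) | p3:(2,0)->(1,0)
Step 3: p0:(0,3)->(0,4)->EXIT | p1:(0,0)->(0,1) | p2:(3,1)->(2,1) | p3:(1,0)->(0,0)

ESCAPED (0,1) (2,1) (0,0)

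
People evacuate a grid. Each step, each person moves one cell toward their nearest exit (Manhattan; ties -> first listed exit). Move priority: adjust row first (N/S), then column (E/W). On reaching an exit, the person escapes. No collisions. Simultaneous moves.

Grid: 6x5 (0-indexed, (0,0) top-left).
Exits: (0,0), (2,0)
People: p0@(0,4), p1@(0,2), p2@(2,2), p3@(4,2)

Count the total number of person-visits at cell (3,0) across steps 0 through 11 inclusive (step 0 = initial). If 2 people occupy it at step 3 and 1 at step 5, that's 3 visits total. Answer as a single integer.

Step 0: p0@(0,4) p1@(0,2) p2@(2,2) p3@(4,2) -> at (3,0): 0 [-], cum=0
Step 1: p0@(0,3) p1@(0,1) p2@(2,1) p3@(3,2) -> at (3,0): 0 [-], cum=0
Step 2: p0@(0,2) p1@ESC p2@ESC p3@(2,2) -> at (3,0): 0 [-], cum=0
Step 3: p0@(0,1) p1@ESC p2@ESC p3@(2,1) -> at (3,0): 0 [-], cum=0
Step 4: p0@ESC p1@ESC p2@ESC p3@ESC -> at (3,0): 0 [-], cum=0
Total visits = 0

Answer: 0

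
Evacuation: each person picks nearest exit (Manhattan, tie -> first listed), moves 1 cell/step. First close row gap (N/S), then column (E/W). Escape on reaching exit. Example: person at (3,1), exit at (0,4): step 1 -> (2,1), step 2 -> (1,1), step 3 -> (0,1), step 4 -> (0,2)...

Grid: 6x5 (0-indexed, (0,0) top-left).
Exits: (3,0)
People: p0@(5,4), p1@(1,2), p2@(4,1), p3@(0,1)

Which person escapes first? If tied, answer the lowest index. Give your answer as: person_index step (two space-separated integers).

Step 1: p0:(5,4)->(4,4) | p1:(1,2)->(2,2) | p2:(4,1)->(3,1) | p3:(0,1)->(1,1)
Step 2: p0:(4,4)->(3,4) | p1:(2,2)->(3,2) | p2:(3,1)->(3,0)->EXIT | p3:(1,1)->(2,1)
Step 3: p0:(3,4)->(3,3) | p1:(3,2)->(3,1) | p2:escaped | p3:(2,1)->(3,1)
Step 4: p0:(3,3)->(3,2) | p1:(3,1)->(3,0)->EXIT | p2:escaped | p3:(3,1)->(3,0)->EXIT
Step 5: p0:(3,2)->(3,1) | p1:escaped | p2:escaped | p3:escaped
Step 6: p0:(3,1)->(3,0)->EXIT | p1:escaped | p2:escaped | p3:escaped
Exit steps: [6, 4, 2, 4]
First to escape: p2 at step 2

Answer: 2 2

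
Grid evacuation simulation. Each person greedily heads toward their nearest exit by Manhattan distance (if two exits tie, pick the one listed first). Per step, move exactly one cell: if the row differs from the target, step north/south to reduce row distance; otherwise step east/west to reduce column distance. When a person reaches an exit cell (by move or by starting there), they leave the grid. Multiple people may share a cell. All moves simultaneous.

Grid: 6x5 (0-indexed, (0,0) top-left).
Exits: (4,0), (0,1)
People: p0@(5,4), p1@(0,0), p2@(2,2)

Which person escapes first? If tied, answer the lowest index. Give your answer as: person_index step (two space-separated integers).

Step 1: p0:(5,4)->(4,4) | p1:(0,0)->(0,1)->EXIT | p2:(2,2)->(1,2)
Step 2: p0:(4,4)->(4,3) | p1:escaped | p2:(1,2)->(0,2)
Step 3: p0:(4,3)->(4,2) | p1:escaped | p2:(0,2)->(0,1)->EXIT
Step 4: p0:(4,2)->(4,1) | p1:escaped | p2:escaped
Step 5: p0:(4,1)->(4,0)->EXIT | p1:escaped | p2:escaped
Exit steps: [5, 1, 3]
First to escape: p1 at step 1

Answer: 1 1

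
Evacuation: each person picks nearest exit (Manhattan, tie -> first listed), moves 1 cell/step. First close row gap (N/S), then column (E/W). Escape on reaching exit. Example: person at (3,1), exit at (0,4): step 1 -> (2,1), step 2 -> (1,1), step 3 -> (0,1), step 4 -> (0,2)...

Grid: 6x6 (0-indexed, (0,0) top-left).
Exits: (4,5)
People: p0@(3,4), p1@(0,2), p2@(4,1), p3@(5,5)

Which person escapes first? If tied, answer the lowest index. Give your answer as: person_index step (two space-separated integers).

Step 1: p0:(3,4)->(4,4) | p1:(0,2)->(1,2) | p2:(4,1)->(4,2) | p3:(5,5)->(4,5)->EXIT
Step 2: p0:(4,4)->(4,5)->EXIT | p1:(1,2)->(2,2) | p2:(4,2)->(4,3) | p3:escaped
Step 3: p0:escaped | p1:(2,2)->(3,2) | p2:(4,3)->(4,4) | p3:escaped
Step 4: p0:escaped | p1:(3,2)->(4,2) | p2:(4,4)->(4,5)->EXIT | p3:escaped
Step 5: p0:escaped | p1:(4,2)->(4,3) | p2:escaped | p3:escaped
Step 6: p0:escaped | p1:(4,3)->(4,4) | p2:escaped | p3:escaped
Step 7: p0:escaped | p1:(4,4)->(4,5)->EXIT | p2:escaped | p3:escaped
Exit steps: [2, 7, 4, 1]
First to escape: p3 at step 1

Answer: 3 1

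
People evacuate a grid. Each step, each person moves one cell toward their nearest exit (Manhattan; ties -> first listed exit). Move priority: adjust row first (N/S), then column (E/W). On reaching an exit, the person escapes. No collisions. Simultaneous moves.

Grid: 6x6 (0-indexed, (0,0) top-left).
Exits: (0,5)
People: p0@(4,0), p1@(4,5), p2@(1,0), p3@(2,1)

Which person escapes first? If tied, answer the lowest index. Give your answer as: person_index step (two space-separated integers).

Answer: 1 4

Derivation:
Step 1: p0:(4,0)->(3,0) | p1:(4,5)->(3,5) | p2:(1,0)->(0,0) | p3:(2,1)->(1,1)
Step 2: p0:(3,0)->(2,0) | p1:(3,5)->(2,5) | p2:(0,0)->(0,1) | p3:(1,1)->(0,1)
Step 3: p0:(2,0)->(1,0) | p1:(2,5)->(1,5) | p2:(0,1)->(0,2) | p3:(0,1)->(0,2)
Step 4: p0:(1,0)->(0,0) | p1:(1,5)->(0,5)->EXIT | p2:(0,2)->(0,3) | p3:(0,2)->(0,3)
Step 5: p0:(0,0)->(0,1) | p1:escaped | p2:(0,3)->(0,4) | p3:(0,3)->(0,4)
Step 6: p0:(0,1)->(0,2) | p1:escaped | p2:(0,4)->(0,5)->EXIT | p3:(0,4)->(0,5)->EXIT
Step 7: p0:(0,2)->(0,3) | p1:escaped | p2:escaped | p3:escaped
Step 8: p0:(0,3)->(0,4) | p1:escaped | p2:escaped | p3:escaped
Step 9: p0:(0,4)->(0,5)->EXIT | p1:escaped | p2:escaped | p3:escaped
Exit steps: [9, 4, 6, 6]
First to escape: p1 at step 4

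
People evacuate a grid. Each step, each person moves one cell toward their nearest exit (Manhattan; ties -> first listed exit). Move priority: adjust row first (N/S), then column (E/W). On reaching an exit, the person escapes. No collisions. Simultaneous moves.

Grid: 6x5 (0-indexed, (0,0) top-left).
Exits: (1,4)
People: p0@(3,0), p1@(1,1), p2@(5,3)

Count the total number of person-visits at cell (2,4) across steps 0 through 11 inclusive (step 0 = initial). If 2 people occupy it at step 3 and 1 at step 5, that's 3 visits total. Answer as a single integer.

Step 0: p0@(3,0) p1@(1,1) p2@(5,3) -> at (2,4): 0 [-], cum=0
Step 1: p0@(2,0) p1@(1,2) p2@(4,3) -> at (2,4): 0 [-], cum=0
Step 2: p0@(1,0) p1@(1,3) p2@(3,3) -> at (2,4): 0 [-], cum=0
Step 3: p0@(1,1) p1@ESC p2@(2,3) -> at (2,4): 0 [-], cum=0
Step 4: p0@(1,2) p1@ESC p2@(1,3) -> at (2,4): 0 [-], cum=0
Step 5: p0@(1,3) p1@ESC p2@ESC -> at (2,4): 0 [-], cum=0
Step 6: p0@ESC p1@ESC p2@ESC -> at (2,4): 0 [-], cum=0
Total visits = 0

Answer: 0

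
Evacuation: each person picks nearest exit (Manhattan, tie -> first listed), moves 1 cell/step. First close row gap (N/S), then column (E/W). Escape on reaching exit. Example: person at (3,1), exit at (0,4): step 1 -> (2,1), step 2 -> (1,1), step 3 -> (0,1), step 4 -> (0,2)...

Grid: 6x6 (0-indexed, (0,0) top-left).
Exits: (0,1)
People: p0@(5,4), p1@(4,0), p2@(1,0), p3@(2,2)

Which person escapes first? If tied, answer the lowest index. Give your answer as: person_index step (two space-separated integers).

Answer: 2 2

Derivation:
Step 1: p0:(5,4)->(4,4) | p1:(4,0)->(3,0) | p2:(1,0)->(0,0) | p3:(2,2)->(1,2)
Step 2: p0:(4,4)->(3,4) | p1:(3,0)->(2,0) | p2:(0,0)->(0,1)->EXIT | p3:(1,2)->(0,2)
Step 3: p0:(3,4)->(2,4) | p1:(2,0)->(1,0) | p2:escaped | p3:(0,2)->(0,1)->EXIT
Step 4: p0:(2,4)->(1,4) | p1:(1,0)->(0,0) | p2:escaped | p3:escaped
Step 5: p0:(1,4)->(0,4) | p1:(0,0)->(0,1)->EXIT | p2:escaped | p3:escaped
Step 6: p0:(0,4)->(0,3) | p1:escaped | p2:escaped | p3:escaped
Step 7: p0:(0,3)->(0,2) | p1:escaped | p2:escaped | p3:escaped
Step 8: p0:(0,2)->(0,1)->EXIT | p1:escaped | p2:escaped | p3:escaped
Exit steps: [8, 5, 2, 3]
First to escape: p2 at step 2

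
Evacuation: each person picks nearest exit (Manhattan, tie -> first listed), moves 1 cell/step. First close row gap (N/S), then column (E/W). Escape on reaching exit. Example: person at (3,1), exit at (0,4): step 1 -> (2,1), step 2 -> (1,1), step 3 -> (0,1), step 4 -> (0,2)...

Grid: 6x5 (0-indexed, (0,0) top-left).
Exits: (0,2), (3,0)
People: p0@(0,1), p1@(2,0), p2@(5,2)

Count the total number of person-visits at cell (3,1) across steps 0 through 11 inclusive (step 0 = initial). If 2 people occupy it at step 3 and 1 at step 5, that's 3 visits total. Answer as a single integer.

Answer: 1

Derivation:
Step 0: p0@(0,1) p1@(2,0) p2@(5,2) -> at (3,1): 0 [-], cum=0
Step 1: p0@ESC p1@ESC p2@(4,2) -> at (3,1): 0 [-], cum=0
Step 2: p0@ESC p1@ESC p2@(3,2) -> at (3,1): 0 [-], cum=0
Step 3: p0@ESC p1@ESC p2@(3,1) -> at (3,1): 1 [p2], cum=1
Step 4: p0@ESC p1@ESC p2@ESC -> at (3,1): 0 [-], cum=1
Total visits = 1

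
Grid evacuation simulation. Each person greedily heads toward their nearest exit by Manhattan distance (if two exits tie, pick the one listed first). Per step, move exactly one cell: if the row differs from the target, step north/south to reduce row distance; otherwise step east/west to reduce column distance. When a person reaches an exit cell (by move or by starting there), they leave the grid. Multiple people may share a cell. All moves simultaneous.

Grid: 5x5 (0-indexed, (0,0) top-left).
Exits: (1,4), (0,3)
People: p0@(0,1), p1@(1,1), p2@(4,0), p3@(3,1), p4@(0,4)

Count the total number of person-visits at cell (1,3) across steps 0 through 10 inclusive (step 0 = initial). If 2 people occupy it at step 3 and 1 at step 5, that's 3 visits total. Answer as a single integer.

Answer: 3

Derivation:
Step 0: p0@(0,1) p1@(1,1) p2@(4,0) p3@(3,1) p4@(0,4) -> at (1,3): 0 [-], cum=0
Step 1: p0@(0,2) p1@(1,2) p2@(3,0) p3@(2,1) p4@ESC -> at (1,3): 0 [-], cum=0
Step 2: p0@ESC p1@(1,3) p2@(2,0) p3@(1,1) p4@ESC -> at (1,3): 1 [p1], cum=1
Step 3: p0@ESC p1@ESC p2@(1,0) p3@(1,2) p4@ESC -> at (1,3): 0 [-], cum=1
Step 4: p0@ESC p1@ESC p2@(1,1) p3@(1,3) p4@ESC -> at (1,3): 1 [p3], cum=2
Step 5: p0@ESC p1@ESC p2@(1,2) p3@ESC p4@ESC -> at (1,3): 0 [-], cum=2
Step 6: p0@ESC p1@ESC p2@(1,3) p3@ESC p4@ESC -> at (1,3): 1 [p2], cum=3
Step 7: p0@ESC p1@ESC p2@ESC p3@ESC p4@ESC -> at (1,3): 0 [-], cum=3
Total visits = 3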